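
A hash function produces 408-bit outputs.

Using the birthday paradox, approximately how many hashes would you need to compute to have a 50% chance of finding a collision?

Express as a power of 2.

Step 1: The birthday paradox gives collision probability ~50% after sqrt(2^n) = 2^(n/2) hashes.
Step 2: For 408-bit output: 2^(408/2) = 2^204.
Step 3: Approximately 2^204 hash computations needed.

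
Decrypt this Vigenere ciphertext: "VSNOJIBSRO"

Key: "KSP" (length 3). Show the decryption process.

Step 1: Key 'KSP' has length 3. Extended key: KSPKSPKSPK
Step 2: Decrypt each position:
  V(21) - K(10) = 11 = L
  S(18) - S(18) = 0 = A
  N(13) - P(15) = 24 = Y
  O(14) - K(10) = 4 = E
  J(9) - S(18) = 17 = R
  I(8) - P(15) = 19 = T
  B(1) - K(10) = 17 = R
  S(18) - S(18) = 0 = A
  R(17) - P(15) = 2 = C
  O(14) - K(10) = 4 = E
Plaintext: LAYERTRACE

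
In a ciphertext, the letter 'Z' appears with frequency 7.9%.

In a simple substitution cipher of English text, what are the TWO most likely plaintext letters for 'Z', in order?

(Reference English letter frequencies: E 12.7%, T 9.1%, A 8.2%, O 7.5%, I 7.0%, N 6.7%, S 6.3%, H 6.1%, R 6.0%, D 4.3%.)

Step 1: Observed frequency of 'Z' is 7.9%.
Step 2: Compute distances to each reference frequency and sort:
  A (8.2%): difference = 0.3% <-- BEST
  O (7.5%): difference = 0.4% <-- RUNNER-UP
  I (7.0%): difference = 0.9%
  T (9.1%): difference = 1.2%
  N (6.7%): difference = 1.2%
Step 3: Most likely is 'A' (8.2%, diff 0.3%); second most likely is 'O' (7.5%, diff 0.4%).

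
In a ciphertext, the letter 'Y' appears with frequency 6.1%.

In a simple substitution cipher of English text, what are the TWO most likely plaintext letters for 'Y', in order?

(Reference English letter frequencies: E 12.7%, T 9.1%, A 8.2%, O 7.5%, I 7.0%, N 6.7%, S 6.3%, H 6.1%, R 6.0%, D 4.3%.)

Step 1: Observed frequency of 'Y' is 6.1%.
Step 2: Compute distances to each reference frequency and sort:
  H (6.1%): difference = 0.0% <-- BEST
  R (6.0%): difference = 0.1% <-- RUNNER-UP
  S (6.3%): difference = 0.2%
  N (6.7%): difference = 0.6%
  I (7.0%): difference = 0.9%
Step 3: Most likely is 'H' (6.1%, diff 0.0%); second most likely is 'R' (6.0%, diff 0.1%).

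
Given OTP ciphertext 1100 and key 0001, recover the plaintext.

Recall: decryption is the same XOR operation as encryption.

Step 1: XOR ciphertext with key:
  Ciphertext: 1100
  Key:        0001
  XOR:        1101
Step 2: Plaintext = 1101 = 13 in decimal.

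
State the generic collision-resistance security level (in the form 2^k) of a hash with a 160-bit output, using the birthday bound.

Step 1: The birthday paradox gives collision probability ~50% after sqrt(2^n) = 2^(n/2) hashes.
Step 2: For 160-bit output: 2^(160/2) = 2^80.
Step 3: Approximately 2^80 hash computations needed.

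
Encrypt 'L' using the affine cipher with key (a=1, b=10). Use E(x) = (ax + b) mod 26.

Step 1: Convert 'L' to number: x = 11.
Step 2: E(11) = (1 * 11 + 10) mod 26 = 21 mod 26 = 21.
Step 3: Convert 21 back to letter: V.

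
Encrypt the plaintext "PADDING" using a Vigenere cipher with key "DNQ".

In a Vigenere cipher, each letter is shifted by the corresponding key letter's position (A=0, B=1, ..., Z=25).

Step 1: Repeat key to match plaintext length:
  Plaintext: PADDING
  Key:       DNQDNQD
Step 2: Encrypt each letter:
  P(15) + D(3) = (15+3) mod 26 = 18 = S
  A(0) + N(13) = (0+13) mod 26 = 13 = N
  D(3) + Q(16) = (3+16) mod 26 = 19 = T
  D(3) + D(3) = (3+3) mod 26 = 6 = G
  I(8) + N(13) = (8+13) mod 26 = 21 = V
  N(13) + Q(16) = (13+16) mod 26 = 3 = D
  G(6) + D(3) = (6+3) mod 26 = 9 = J
Ciphertext: SNTGVDJ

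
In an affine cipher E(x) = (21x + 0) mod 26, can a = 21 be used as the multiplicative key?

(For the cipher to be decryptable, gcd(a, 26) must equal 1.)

Step 1: Compute gcd(21, 26).
Step 2: gcd(21, 26) = 1.
Since gcd = 1, 21 is coprime with 26, so it is a valid key.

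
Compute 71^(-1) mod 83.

Step 1: We need x such that 71 * x = 1 (mod 83).
Step 2: Using the extended Euclidean algorithm or trial:
  71 * 76 = 5396 = 65 * 83 + 1.
Step 3: Since 5396 mod 83 = 1, the inverse is x = 76.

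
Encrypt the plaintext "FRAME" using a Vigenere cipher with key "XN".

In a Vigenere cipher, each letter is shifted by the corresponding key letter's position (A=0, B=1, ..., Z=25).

Step 1: Repeat key to match plaintext length:
  Plaintext: FRAME
  Key:       XNXNX
Step 2: Encrypt each letter:
  F(5) + X(23) = (5+23) mod 26 = 2 = C
  R(17) + N(13) = (17+13) mod 26 = 4 = E
  A(0) + X(23) = (0+23) mod 26 = 23 = X
  M(12) + N(13) = (12+13) mod 26 = 25 = Z
  E(4) + X(23) = (4+23) mod 26 = 1 = B
Ciphertext: CEXZB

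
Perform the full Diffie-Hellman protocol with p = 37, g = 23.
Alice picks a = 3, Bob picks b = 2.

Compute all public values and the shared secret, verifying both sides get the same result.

Step 1: A = g^a mod p = 23^3 mod 37 = 31.
Step 2: B = g^b mod p = 23^2 mod 37 = 11.
Step 3: Alice computes s = B^a mod p = 11^3 mod 37 = 36.
Step 4: Bob computes s = A^b mod p = 31^2 mod 37 = 36.
Both sides agree: shared secret = 36.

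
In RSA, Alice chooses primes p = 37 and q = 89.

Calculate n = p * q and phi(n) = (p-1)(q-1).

Step 1: n = p * q = 37 * 89 = 3293.
Step 2: phi(n) = (p-1)(q-1) = 36 * 88 = 3168.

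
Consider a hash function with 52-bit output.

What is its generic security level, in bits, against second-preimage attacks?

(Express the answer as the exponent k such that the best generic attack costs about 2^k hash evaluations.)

Step 1: The hash has a 52-bit output.
Step 2: Second-preimage resistance means: given a specific input x, it should be infeasible to find a different y with h(y) = h(x).
With a 52-bit output, a generic search for a second preimage costs about 2^52 evaluations (each trial matches the fixed target with probability 2^-52).
Step 3: Security level = 52 bits.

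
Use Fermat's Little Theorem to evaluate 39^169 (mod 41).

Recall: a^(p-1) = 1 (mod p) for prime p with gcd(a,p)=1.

Step 1: Since 41 is prime, by Fermat's Little Theorem: 39^40 = 1 (mod 41).
Step 2: Reduce exponent: 169 mod 40 = 9.
Step 3: So 39^169 = 39^9 (mod 41).
Step 4: 39^9 mod 41 = 21.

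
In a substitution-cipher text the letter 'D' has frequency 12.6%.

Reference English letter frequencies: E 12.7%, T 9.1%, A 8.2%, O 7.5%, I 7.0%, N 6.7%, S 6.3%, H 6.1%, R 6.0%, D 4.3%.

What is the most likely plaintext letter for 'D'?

Step 1: The observed frequency is 12.6%.
Step 2: Compare with English frequencies:
  E: 12.7% (difference: 0.1%) <-- closest
  T: 9.1% (difference: 3.5%)
  A: 8.2% (difference: 4.4%)
  O: 7.5% (difference: 5.1%)
  I: 7.0% (difference: 5.6%)
  N: 6.7% (difference: 5.9%)
  S: 6.3% (difference: 6.3%)
  H: 6.1% (difference: 6.5%)
  R: 6.0% (difference: 6.6%)
  D: 4.3% (difference: 8.3%)
Step 3: 'D' most likely represents 'E' (frequency 12.7%).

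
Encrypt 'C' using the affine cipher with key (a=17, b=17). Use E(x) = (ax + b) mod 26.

Step 1: Convert 'C' to number: x = 2.
Step 2: E(2) = (17 * 2 + 17) mod 26 = 51 mod 26 = 25.
Step 3: Convert 25 back to letter: Z.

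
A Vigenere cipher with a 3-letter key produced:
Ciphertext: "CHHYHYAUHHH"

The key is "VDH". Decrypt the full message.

Step 1: Key 'VDH' has length 3. Extended key: VDHVDHVDHVD
Step 2: Decrypt each position:
  C(2) - V(21) = 7 = H
  H(7) - D(3) = 4 = E
  H(7) - H(7) = 0 = A
  Y(24) - V(21) = 3 = D
  H(7) - D(3) = 4 = E
  Y(24) - H(7) = 17 = R
  A(0) - V(21) = 5 = F
  U(20) - D(3) = 17 = R
  H(7) - H(7) = 0 = A
  H(7) - V(21) = 12 = M
  H(7) - D(3) = 4 = E
Plaintext: HEADERFRAME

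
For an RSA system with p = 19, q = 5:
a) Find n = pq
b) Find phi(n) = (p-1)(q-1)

Step 1: n = p * q = 19 * 5 = 95.
Step 2: phi(n) = (p-1)(q-1) = 18 * 4 = 72.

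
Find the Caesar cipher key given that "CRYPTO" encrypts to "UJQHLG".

Step 1: Compare first letters: C (position 2) -> U (position 20).
Step 2: Shift = (20 - 2) mod 26 = 18.
The shift value is 18.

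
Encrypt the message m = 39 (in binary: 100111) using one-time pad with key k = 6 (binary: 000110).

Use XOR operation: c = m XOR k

Step 1: Write out the XOR operation bit by bit:
  Message: 100111
  Key:     000110
  XOR:     100001
Step 2: Convert to decimal: 100001 = 33.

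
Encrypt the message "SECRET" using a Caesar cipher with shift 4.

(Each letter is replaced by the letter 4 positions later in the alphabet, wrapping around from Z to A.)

Step 1: For each letter, shift forward by 4 positions (mod 26).
  S (position 18) -> position (18+4) mod 26 = 22 -> W
  E (position 4) -> position (4+4) mod 26 = 8 -> I
  C (position 2) -> position (2+4) mod 26 = 6 -> G
  R (position 17) -> position (17+4) mod 26 = 21 -> V
  E (position 4) -> position (4+4) mod 26 = 8 -> I
  T (position 19) -> position (19+4) mod 26 = 23 -> X
Result: WIGVIX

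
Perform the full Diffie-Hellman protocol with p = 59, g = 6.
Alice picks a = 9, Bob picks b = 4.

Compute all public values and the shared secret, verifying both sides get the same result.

Step 1: A = g^a mod p = 6^9 mod 59 = 24.
Step 2: B = g^b mod p = 6^4 mod 59 = 57.
Step 3: Alice computes s = B^a mod p = 57^9 mod 59 = 19.
Step 4: Bob computes s = A^b mod p = 24^4 mod 59 = 19.
Both sides agree: shared secret = 19.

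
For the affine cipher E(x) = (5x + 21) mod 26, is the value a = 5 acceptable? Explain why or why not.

Step 1: Compute gcd(5, 26).
Step 2: gcd(5, 26) = 1.
Since gcd = 1, 5 is coprime with 26, so it is a valid key.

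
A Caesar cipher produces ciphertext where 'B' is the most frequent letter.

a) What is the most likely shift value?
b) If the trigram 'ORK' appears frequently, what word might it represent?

Step 1: In English, 'E' is the most frequent letter (12.7%).
Step 2: The most frequent ciphertext letter is 'B' (position 1).
Step 3: Shift = (1 - 4) mod 26 = 23.
Step 4: Decrypt 'ORK' by shifting back 23:
  O -> R
  R -> U
  K -> N
Step 5: 'ORK' decrypts to 'RUN'.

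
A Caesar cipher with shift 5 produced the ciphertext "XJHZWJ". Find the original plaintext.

Step 1: Reverse the shift by subtracting 5 from each letter position.
  X (position 23) -> position (23-5) mod 26 = 18 -> S
  J (position 9) -> position (9-5) mod 26 = 4 -> E
  H (position 7) -> position (7-5) mod 26 = 2 -> C
  Z (position 25) -> position (25-5) mod 26 = 20 -> U
  W (position 22) -> position (22-5) mod 26 = 17 -> R
  J (position 9) -> position (9-5) mod 26 = 4 -> E
Decrypted message: SECURE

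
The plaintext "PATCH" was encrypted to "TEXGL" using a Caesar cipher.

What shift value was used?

Step 1: Compare first letters: P (position 15) -> T (position 19).
Step 2: Shift = (19 - 15) mod 26 = 4.
The shift value is 4.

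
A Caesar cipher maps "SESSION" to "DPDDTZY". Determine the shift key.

Step 1: Compare first letters: S (position 18) -> D (position 3).
Step 2: Shift = (3 - 18) mod 26 = 11.
The shift value is 11.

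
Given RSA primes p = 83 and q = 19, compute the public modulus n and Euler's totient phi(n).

Step 1: n = p * q = 83 * 19 = 1577.
Step 2: phi(n) = (p-1)(q-1) = 82 * 18 = 1476.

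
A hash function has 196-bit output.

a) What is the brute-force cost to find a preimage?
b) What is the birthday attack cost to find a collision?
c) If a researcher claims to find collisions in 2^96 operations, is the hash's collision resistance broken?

Step 1: Preimage resistance requires brute-force of 2^196 operations.
Step 2: Collision resistance (birthday bound) = 2^(196/2) = 2^98.
Step 3: The claimed attack costs 2^96 operations.
Step 4: Since 2^96 < 2^98, the claimed attack beats the generic birthday bound, so collision resistance is broken.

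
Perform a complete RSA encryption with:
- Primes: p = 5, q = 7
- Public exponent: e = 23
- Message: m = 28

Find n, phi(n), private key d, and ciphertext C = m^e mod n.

Step 1: n = 5 * 7 = 35.
Step 2: phi(n) = (5-1)(7-1) = 4 * 6 = 24.
Step 3: Find d = 23^(-1) mod 24 = 23.
  Verify: 23 * 23 = 529 = 1 (mod 24).
Step 4: C = 28^23 mod 35 = 7.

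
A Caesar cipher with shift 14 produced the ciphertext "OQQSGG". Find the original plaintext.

Step 1: Reverse the shift by subtracting 14 from each letter position.
  O (position 14) -> position (14-14) mod 26 = 0 -> A
  Q (position 16) -> position (16-14) mod 26 = 2 -> C
  Q (position 16) -> position (16-14) mod 26 = 2 -> C
  S (position 18) -> position (18-14) mod 26 = 4 -> E
  G (position 6) -> position (6-14) mod 26 = 18 -> S
  G (position 6) -> position (6-14) mod 26 = 18 -> S
Decrypted message: ACCESS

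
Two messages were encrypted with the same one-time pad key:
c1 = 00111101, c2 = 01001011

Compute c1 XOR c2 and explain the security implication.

Step 1: c1 XOR c2 = (m1 XOR k) XOR (m2 XOR k).
Step 2: By XOR associativity/commutativity: = m1 XOR m2 XOR k XOR k = m1 XOR m2.
Step 3: 00111101 XOR 01001011 = 01110110 = 118.
Step 4: The key cancels out! An attacker learns m1 XOR m2 = 118, revealing the relationship between plaintexts.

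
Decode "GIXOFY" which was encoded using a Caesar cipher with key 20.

Step 1: Reverse the shift by subtracting 20 from each letter position.
  G (position 6) -> position (6-20) mod 26 = 12 -> M
  I (position 8) -> position (8-20) mod 26 = 14 -> O
  X (position 23) -> position (23-20) mod 26 = 3 -> D
  O (position 14) -> position (14-20) mod 26 = 20 -> U
  F (position 5) -> position (5-20) mod 26 = 11 -> L
  Y (position 24) -> position (24-20) mod 26 = 4 -> E
Decrypted message: MODULE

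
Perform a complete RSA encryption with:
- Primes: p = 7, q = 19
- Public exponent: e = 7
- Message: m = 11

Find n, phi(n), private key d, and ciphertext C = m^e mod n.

Step 1: n = 7 * 19 = 133.
Step 2: phi(n) = (7-1)(19-1) = 6 * 18 = 108.
Step 3: Find d = 7^(-1) mod 108 = 31.
  Verify: 7 * 31 = 217 = 1 (mod 108).
Step 4: C = 11^7 mod 133 = 11.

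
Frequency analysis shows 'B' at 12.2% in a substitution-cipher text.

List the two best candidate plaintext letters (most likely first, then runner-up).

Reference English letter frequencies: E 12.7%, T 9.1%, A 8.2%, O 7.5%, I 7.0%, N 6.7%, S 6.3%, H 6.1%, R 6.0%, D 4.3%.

Step 1: Observed frequency of 'B' is 12.2%.
Step 2: Compute distances to each reference frequency and sort:
  E (12.7%): difference = 0.5% <-- BEST
  T (9.1%): difference = 3.1% <-- RUNNER-UP
  A (8.2%): difference = 4.0%
  O (7.5%): difference = 4.7%
  I (7.0%): difference = 5.2%
Step 3: Most likely is 'E' (12.7%, diff 0.5%); second most likely is 'T' (9.1%, diff 3.1%).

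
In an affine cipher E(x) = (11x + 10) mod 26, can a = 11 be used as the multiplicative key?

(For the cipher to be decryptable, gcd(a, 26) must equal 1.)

Step 1: Compute gcd(11, 26).
Step 2: gcd(11, 26) = 1.
Since gcd = 1, 11 is coprime with 26, so it is a valid key.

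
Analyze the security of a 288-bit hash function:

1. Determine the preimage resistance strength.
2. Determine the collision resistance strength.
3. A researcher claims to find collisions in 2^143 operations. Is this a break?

Step 1: Preimage resistance requires brute-force of 2^288 operations.
Step 2: Collision resistance (birthday bound) = 2^(288/2) = 2^144.
Step 3: The claimed attack costs 2^143 operations.
Step 4: Since 2^143 < 2^144, the claimed attack beats the generic birthday bound, so collision resistance is broken.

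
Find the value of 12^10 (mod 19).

Step 1: Compute 12^10 mod 19 step by step, reducing modulo 19 at each step.
  12^1 mod 19 = 12
  12^2 mod 19 = (12 * 12) mod 19 = 11
  12^3 mod 19 = (11 * 12) mod 19 = 18
  12^4 mod 19 = (18 * 12) mod 19 = 7
  12^5 mod 19 = (7 * 12) mod 19 = 8
  12^6 mod 19 = (8 * 12) mod 19 = 1
  12^7 mod 19 = (1 * 12) mod 19 = 12
  12^8 mod 19 = (12 * 12) mod 19 = 11
  12^9 mod 19 = (11 * 12) mod 19 = 18
  12^10 mod 19 = (18 * 12) mod 19 = 7
Step 2: Result = 7.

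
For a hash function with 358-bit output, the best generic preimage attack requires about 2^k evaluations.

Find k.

Step 1: The hash has a 358-bit output.
Step 2: Preimage resistance means: given a digest h(x), it should be infeasible to find any input that hashes to it.
With a 358-bit output there are 2^358 possible digests, so a generic brute-force preimage search costs about 2^358 evaluations.
Step 3: Security level = 358 bits.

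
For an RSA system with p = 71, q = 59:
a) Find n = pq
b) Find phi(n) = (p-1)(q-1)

Step 1: n = p * q = 71 * 59 = 4189.
Step 2: phi(n) = (p-1)(q-1) = 70 * 58 = 4060.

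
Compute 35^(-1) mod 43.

Step 1: We need x such that 35 * x = 1 (mod 43).
Step 2: Using the extended Euclidean algorithm or trial:
  35 * 16 = 560 = 13 * 43 + 1.
Step 3: Since 560 mod 43 = 1, the inverse is x = 16.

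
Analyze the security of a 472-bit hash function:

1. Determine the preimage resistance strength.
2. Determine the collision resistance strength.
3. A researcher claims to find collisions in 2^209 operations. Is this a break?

Step 1: Preimage resistance requires brute-force of 2^472 operations.
Step 2: Collision resistance (birthday bound) = 2^(472/2) = 2^236.
Step 3: The claimed attack costs 2^209 operations.
Step 4: Since 2^209 < 2^236, the claimed attack beats the generic birthday bound, so collision resistance is broken.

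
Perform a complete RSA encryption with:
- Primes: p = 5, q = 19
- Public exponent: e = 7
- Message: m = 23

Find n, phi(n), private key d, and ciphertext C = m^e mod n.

Step 1: n = 5 * 19 = 95.
Step 2: phi(n) = (5-1)(19-1) = 4 * 18 = 72.
Step 3: Find d = 7^(-1) mod 72 = 31.
  Verify: 7 * 31 = 217 = 1 (mod 72).
Step 4: C = 23^7 mod 95 = 82.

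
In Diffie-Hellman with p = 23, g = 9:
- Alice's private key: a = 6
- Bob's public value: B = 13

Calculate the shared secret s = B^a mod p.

Step 1: s = B^a mod p = 13^6 mod 23.
  13^1 mod 23 = 13
  13^2 mod 23 = (13 * 13) mod 23 = 8
  13^3 mod 23 = (8 * 13) mod 23 = 12
  13^4 mod 23 = (12 * 13) mod 23 = 18
  13^5 mod 23 = (18 * 13) mod 23 = 4
  13^6 mod 23 = (4 * 13) mod 23 = 6
Result: shared secret = 6.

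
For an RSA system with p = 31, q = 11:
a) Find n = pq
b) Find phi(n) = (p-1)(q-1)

Step 1: n = p * q = 31 * 11 = 341.
Step 2: phi(n) = (p-1)(q-1) = 30 * 10 = 300.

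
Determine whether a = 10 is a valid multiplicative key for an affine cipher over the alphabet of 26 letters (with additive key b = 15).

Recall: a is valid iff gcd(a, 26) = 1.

Step 1: Compute gcd(10, 26).
Step 2: gcd(10, 26) = 2.
Since gcd = 2 != 1, 10 shares a common factor with 26, so it cannot be used.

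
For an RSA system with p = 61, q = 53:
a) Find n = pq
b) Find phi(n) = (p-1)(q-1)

Step 1: n = p * q = 61 * 53 = 3233.
Step 2: phi(n) = (p-1)(q-1) = 60 * 52 = 3120.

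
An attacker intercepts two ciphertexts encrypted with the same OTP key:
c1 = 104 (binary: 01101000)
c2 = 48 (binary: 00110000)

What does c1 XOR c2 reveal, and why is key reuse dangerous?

Step 1: c1 XOR c2 = (m1 XOR k) XOR (m2 XOR k).
Step 2: By XOR associativity/commutativity: = m1 XOR m2 XOR k XOR k = m1 XOR m2.
Step 3: 01101000 XOR 00110000 = 01011000 = 88.
Step 4: The key cancels out! An attacker learns m1 XOR m2 = 88, revealing the relationship between plaintexts.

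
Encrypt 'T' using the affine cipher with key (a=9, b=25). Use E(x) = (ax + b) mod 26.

Step 1: Convert 'T' to number: x = 19.
Step 2: E(19) = (9 * 19 + 25) mod 26 = 196 mod 26 = 14.
Step 3: Convert 14 back to letter: O.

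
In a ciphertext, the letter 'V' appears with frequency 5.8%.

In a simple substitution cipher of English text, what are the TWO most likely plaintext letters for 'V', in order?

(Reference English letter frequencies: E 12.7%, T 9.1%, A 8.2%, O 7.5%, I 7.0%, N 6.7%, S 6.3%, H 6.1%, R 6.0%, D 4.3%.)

Step 1: Observed frequency of 'V' is 5.8%.
Step 2: Compute distances to each reference frequency and sort:
  R (6.0%): difference = 0.2% <-- BEST
  H (6.1%): difference = 0.3% <-- RUNNER-UP
  S (6.3%): difference = 0.5%
  N (6.7%): difference = 0.9%
  I (7.0%): difference = 1.2%
Step 3: Most likely is 'R' (6.0%, diff 0.2%); second most likely is 'H' (6.1%, diff 0.3%).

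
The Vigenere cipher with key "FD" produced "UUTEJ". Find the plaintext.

Step 1: Extend key: FDFDF
Step 2: Decrypt each letter (c - k) mod 26:
  U(20) - F(5) = (20-5) mod 26 = 15 = P
  U(20) - D(3) = (20-3) mod 26 = 17 = R
  T(19) - F(5) = (19-5) mod 26 = 14 = O
  E(4) - D(3) = (4-3) mod 26 = 1 = B
  J(9) - F(5) = (9-5) mod 26 = 4 = E
Plaintext: PROBE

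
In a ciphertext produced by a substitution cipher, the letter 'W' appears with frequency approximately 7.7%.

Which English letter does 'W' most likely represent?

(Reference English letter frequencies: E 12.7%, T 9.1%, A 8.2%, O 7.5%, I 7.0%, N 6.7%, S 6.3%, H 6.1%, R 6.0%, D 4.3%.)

Step 1: The observed frequency is 7.7%.
Step 2: Compare with English frequencies:
  E: 12.7% (difference: 5.0%)
  T: 9.1% (difference: 1.4%)
  A: 8.2% (difference: 0.5%)
  O: 7.5% (difference: 0.2%) <-- closest
  I: 7.0% (difference: 0.7%)
  N: 6.7% (difference: 1.0%)
  S: 6.3% (difference: 1.4%)
  H: 6.1% (difference: 1.6%)
  R: 6.0% (difference: 1.7%)
  D: 4.3% (difference: 3.4%)
Step 3: 'W' most likely represents 'O' (frequency 7.5%).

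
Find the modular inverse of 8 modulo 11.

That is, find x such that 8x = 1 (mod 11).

Step 1: We need x such that 8 * x = 1 (mod 11).
Step 2: Using the extended Euclidean algorithm or trial:
  8 * 7 = 56 = 5 * 11 + 1.
Step 3: Since 56 mod 11 = 1, the inverse is x = 7.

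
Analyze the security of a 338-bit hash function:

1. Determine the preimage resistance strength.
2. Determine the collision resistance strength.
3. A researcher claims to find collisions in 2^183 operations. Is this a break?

Step 1: Preimage resistance requires brute-force of 2^338 operations.
Step 2: Collision resistance (birthday bound) = 2^(338/2) = 2^169.
Step 3: The claimed attack costs 2^183 operations.
Step 4: Since 2^183 >= 2^169, the claimed attack is no faster than the generic birthday attack, so this does not break collision resistance.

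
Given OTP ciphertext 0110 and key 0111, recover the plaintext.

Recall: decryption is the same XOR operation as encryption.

Step 1: XOR ciphertext with key:
  Ciphertext: 0110
  Key:        0111
  XOR:        0001
Step 2: Plaintext = 0001 = 1 in decimal.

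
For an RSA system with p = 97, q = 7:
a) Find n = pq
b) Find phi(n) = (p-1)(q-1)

Step 1: n = p * q = 97 * 7 = 679.
Step 2: phi(n) = (p-1)(q-1) = 96 * 6 = 576.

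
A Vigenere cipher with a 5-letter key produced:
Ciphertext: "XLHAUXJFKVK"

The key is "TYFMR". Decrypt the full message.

Step 1: Key 'TYFMR' has length 5. Extended key: TYFMRTYFMRT
Step 2: Decrypt each position:
  X(23) - T(19) = 4 = E
  L(11) - Y(24) = 13 = N
  H(7) - F(5) = 2 = C
  A(0) - M(12) = 14 = O
  U(20) - R(17) = 3 = D
  X(23) - T(19) = 4 = E
  J(9) - Y(24) = 11 = L
  F(5) - F(5) = 0 = A
  K(10) - M(12) = 24 = Y
  V(21) - R(17) = 4 = E
  K(10) - T(19) = 17 = R
Plaintext: ENCODELAYER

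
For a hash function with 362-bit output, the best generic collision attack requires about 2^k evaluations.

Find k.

Step 1: The hash has a 362-bit output.
Step 2: Collision resistance means it should be infeasible to find any x != y with h(x) = h(y).
By the birthday bound, a generic collision search succeeds after about sqrt(2^362) = 2^(362/2) = 2^181 evaluations.
Step 3: Security level = 181 bits.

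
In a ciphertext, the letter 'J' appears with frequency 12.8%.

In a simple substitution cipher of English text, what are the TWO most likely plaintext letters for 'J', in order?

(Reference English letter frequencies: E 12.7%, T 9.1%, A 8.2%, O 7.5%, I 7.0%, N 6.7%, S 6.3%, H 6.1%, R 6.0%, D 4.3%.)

Step 1: Observed frequency of 'J' is 12.8%.
Step 2: Compute distances to each reference frequency and sort:
  E (12.7%): difference = 0.1% <-- BEST
  T (9.1%): difference = 3.7% <-- RUNNER-UP
  A (8.2%): difference = 4.6%
  O (7.5%): difference = 5.3%
  I (7.0%): difference = 5.8%
Step 3: Most likely is 'E' (12.7%, diff 0.1%); second most likely is 'T' (9.1%, diff 3.7%).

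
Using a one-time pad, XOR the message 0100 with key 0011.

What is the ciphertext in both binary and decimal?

Step 1: Write out the XOR operation bit by bit:
  Message: 0100
  Key:     0011
  XOR:     0111
Step 2: Convert to decimal: 0111 = 7.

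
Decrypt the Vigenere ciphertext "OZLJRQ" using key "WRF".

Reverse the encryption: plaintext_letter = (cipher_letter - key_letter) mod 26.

Step 1: Extend key: WRFWRF
Step 2: Decrypt each letter (c - k) mod 26:
  O(14) - W(22) = (14-22) mod 26 = 18 = S
  Z(25) - R(17) = (25-17) mod 26 = 8 = I
  L(11) - F(5) = (11-5) mod 26 = 6 = G
  J(9) - W(22) = (9-22) mod 26 = 13 = N
  R(17) - R(17) = (17-17) mod 26 = 0 = A
  Q(16) - F(5) = (16-5) mod 26 = 11 = L
Plaintext: SIGNAL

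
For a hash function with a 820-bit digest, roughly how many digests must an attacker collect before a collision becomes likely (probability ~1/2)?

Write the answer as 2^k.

Step 1: The birthday paradox gives collision probability ~50% after sqrt(2^n) = 2^(n/2) hashes.
Step 2: For 820-bit output: 2^(820/2) = 2^410.
Step 3: Approximately 2^410 hash computations needed.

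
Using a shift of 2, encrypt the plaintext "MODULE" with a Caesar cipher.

Step 1: For each letter, shift forward by 2 positions (mod 26).
  M (position 12) -> position (12+2) mod 26 = 14 -> O
  O (position 14) -> position (14+2) mod 26 = 16 -> Q
  D (position 3) -> position (3+2) mod 26 = 5 -> F
  U (position 20) -> position (20+2) mod 26 = 22 -> W
  L (position 11) -> position (11+2) mod 26 = 13 -> N
  E (position 4) -> position (4+2) mod 26 = 6 -> G
Result: OQFWNG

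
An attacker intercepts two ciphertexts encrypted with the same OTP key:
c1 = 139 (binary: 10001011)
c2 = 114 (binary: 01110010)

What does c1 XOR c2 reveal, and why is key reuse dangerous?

Step 1: c1 XOR c2 = (m1 XOR k) XOR (m2 XOR k).
Step 2: By XOR associativity/commutativity: = m1 XOR m2 XOR k XOR k = m1 XOR m2.
Step 3: 10001011 XOR 01110010 = 11111001 = 249.
Step 4: The key cancels out! An attacker learns m1 XOR m2 = 249, revealing the relationship between plaintexts.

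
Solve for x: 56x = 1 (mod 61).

Step 1: We need x such that 56 * x = 1 (mod 61).
Step 2: Using the extended Euclidean algorithm or trial:
  56 * 12 = 672 = 11 * 61 + 1.
Step 3: Since 672 mod 61 = 1, the inverse is x = 12.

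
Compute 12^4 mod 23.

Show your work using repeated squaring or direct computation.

Step 1: Compute 12^4 mod 23 step by step, reducing modulo 23 at each step.
  12^1 mod 23 = 12
  12^2 mod 23 = (12 * 12) mod 23 = 6
  12^3 mod 23 = (6 * 12) mod 23 = 3
  12^4 mod 23 = (3 * 12) mod 23 = 13
Step 2: Result = 13.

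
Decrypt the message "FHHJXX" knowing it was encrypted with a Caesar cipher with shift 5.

Step 1: Reverse the shift by subtracting 5 from each letter position.
  F (position 5) -> position (5-5) mod 26 = 0 -> A
  H (position 7) -> position (7-5) mod 26 = 2 -> C
  H (position 7) -> position (7-5) mod 26 = 2 -> C
  J (position 9) -> position (9-5) mod 26 = 4 -> E
  X (position 23) -> position (23-5) mod 26 = 18 -> S
  X (position 23) -> position (23-5) mod 26 = 18 -> S
Decrypted message: ACCESS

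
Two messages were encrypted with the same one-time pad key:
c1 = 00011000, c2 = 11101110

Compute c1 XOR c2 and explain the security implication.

Step 1: c1 XOR c2 = (m1 XOR k) XOR (m2 XOR k).
Step 2: By XOR associativity/commutativity: = m1 XOR m2 XOR k XOR k = m1 XOR m2.
Step 3: 00011000 XOR 11101110 = 11110110 = 246.
Step 4: The key cancels out! An attacker learns m1 XOR m2 = 246, revealing the relationship between plaintexts.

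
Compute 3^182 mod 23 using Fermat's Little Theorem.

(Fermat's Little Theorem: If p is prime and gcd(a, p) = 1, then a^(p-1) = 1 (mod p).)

Step 1: Since 23 is prime, by Fermat's Little Theorem: 3^22 = 1 (mod 23).
Step 2: Reduce exponent: 182 mod 22 = 6.
Step 3: So 3^182 = 3^6 (mod 23).
Step 4: 3^6 mod 23 = 16.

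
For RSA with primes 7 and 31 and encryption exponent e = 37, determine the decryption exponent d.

Step 1: n = 7 * 31 = 217.
Step 2: phi(n) = 6 * 30 = 180.
Step 3: Find d such that 37 * d = 1 (mod 180).
Step 4: d = 37^(-1) mod 180 = 73.
Verification: 37 * 73 = 2701 = 15 * 180 + 1.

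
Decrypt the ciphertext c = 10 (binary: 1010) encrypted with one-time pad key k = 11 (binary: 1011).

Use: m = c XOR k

Step 1: XOR ciphertext with key:
  Ciphertext: 1010
  Key:        1011
  XOR:        0001
Step 2: Plaintext = 0001 = 1 in decimal.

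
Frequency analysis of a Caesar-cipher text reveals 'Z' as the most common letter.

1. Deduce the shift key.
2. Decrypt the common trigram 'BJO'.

Step 1: In English, 'E' is the most frequent letter (12.7%).
Step 2: The most frequent ciphertext letter is 'Z' (position 25).
Step 3: Shift = (25 - 4) mod 26 = 21.
Step 4: Decrypt 'BJO' by shifting back 21:
  B -> G
  J -> O
  O -> T
Step 5: 'BJO' decrypts to 'GOT'.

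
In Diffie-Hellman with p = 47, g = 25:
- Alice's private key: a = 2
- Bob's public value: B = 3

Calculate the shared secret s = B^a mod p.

Step 1: s = B^a mod p = 3^2 mod 47.
  3^1 mod 47 = 3
  3^2 mod 47 = (3 * 3) mod 47 = 9
Result: shared secret = 9.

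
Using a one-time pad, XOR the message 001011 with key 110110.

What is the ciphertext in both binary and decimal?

Step 1: Write out the XOR operation bit by bit:
  Message: 001011
  Key:     110110
  XOR:     111101
Step 2: Convert to decimal: 111101 = 61.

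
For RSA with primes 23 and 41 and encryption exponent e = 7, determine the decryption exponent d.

Step 1: n = 23 * 41 = 943.
Step 2: phi(n) = 22 * 40 = 880.
Step 3: Find d such that 7 * d = 1 (mod 880).
Step 4: d = 7^(-1) mod 880 = 503.
Verification: 7 * 503 = 3521 = 4 * 880 + 1.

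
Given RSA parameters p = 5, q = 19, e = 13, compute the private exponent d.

Step 1: n = 5 * 19 = 95.
Step 2: phi(n) = 4 * 18 = 72.
Step 3: Find d such that 13 * d = 1 (mod 72).
Step 4: d = 13^(-1) mod 72 = 61.
Verification: 13 * 61 = 793 = 11 * 72 + 1.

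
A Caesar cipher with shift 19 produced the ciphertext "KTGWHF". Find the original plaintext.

Step 1: Reverse the shift by subtracting 19 from each letter position.
  K (position 10) -> position (10-19) mod 26 = 17 -> R
  T (position 19) -> position (19-19) mod 26 = 0 -> A
  G (position 6) -> position (6-19) mod 26 = 13 -> N
  W (position 22) -> position (22-19) mod 26 = 3 -> D
  H (position 7) -> position (7-19) mod 26 = 14 -> O
  F (position 5) -> position (5-19) mod 26 = 12 -> M
Decrypted message: RANDOM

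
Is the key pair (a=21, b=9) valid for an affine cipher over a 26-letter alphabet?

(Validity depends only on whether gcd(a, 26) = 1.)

Step 1: Compute gcd(21, 26).
Step 2: gcd(21, 26) = 1.
Since gcd = 1, 21 is coprime with 26, so it is a valid key.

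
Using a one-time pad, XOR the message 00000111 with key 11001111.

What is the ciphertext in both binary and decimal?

Step 1: Write out the XOR operation bit by bit:
  Message: 00000111
  Key:     11001111
  XOR:     11001000
Step 2: Convert to decimal: 11001000 = 200.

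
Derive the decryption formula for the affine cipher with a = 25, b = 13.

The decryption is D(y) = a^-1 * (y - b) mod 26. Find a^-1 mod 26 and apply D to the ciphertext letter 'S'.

Step 1: Find a^-1, the modular inverse of 25 mod 26.
Step 2: We need 25 * a^-1 = 1 (mod 26).
Step 3: 25 * 25 = 625 = 24 * 26 + 1, so a^-1 = 25.
Step 4: D(y) = 25(y - 13) mod 26.
Step 5: Apply to 'S' (y = 18): D(18) = 25 * (18 - 13) mod 26 = 25 * 5 mod 26 = 21 -> 'V'.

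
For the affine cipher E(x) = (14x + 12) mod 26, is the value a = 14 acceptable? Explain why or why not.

Step 1: Compute gcd(14, 26).
Step 2: gcd(14, 26) = 2.
Since gcd = 2 != 1, 14 shares a common factor with 26, so it cannot be used.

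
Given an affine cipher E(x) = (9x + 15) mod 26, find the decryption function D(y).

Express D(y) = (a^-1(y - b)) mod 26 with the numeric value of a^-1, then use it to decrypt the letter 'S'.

Step 1: Find a^-1, the modular inverse of 9 mod 26.
Step 2: We need 9 * a^-1 = 1 (mod 26).
Step 3: 9 * 3 = 27 = 1 * 26 + 1, so a^-1 = 3.
Step 4: D(y) = 3(y - 15) mod 26.
Step 5: Apply to 'S' (y = 18): D(18) = 3 * (18 - 15) mod 26 = 3 * 3 mod 26 = 9 -> 'J'.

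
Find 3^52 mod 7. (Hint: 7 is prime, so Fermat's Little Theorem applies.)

Step 1: Since 7 is prime, by Fermat's Little Theorem: 3^6 = 1 (mod 7).
Step 2: Reduce exponent: 52 mod 6 = 4.
Step 3: So 3^52 = 3^4 (mod 7).
Step 4: 3^4 mod 7 = 4.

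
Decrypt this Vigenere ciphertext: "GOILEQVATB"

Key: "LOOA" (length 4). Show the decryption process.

Step 1: Key 'LOOA' has length 4. Extended key: LOOALOOALO
Step 2: Decrypt each position:
  G(6) - L(11) = 21 = V
  O(14) - O(14) = 0 = A
  I(8) - O(14) = 20 = U
  L(11) - A(0) = 11 = L
  E(4) - L(11) = 19 = T
  Q(16) - O(14) = 2 = C
  V(21) - O(14) = 7 = H
  A(0) - A(0) = 0 = A
  T(19) - L(11) = 8 = I
  B(1) - O(14) = 13 = N
Plaintext: VAULTCHAIN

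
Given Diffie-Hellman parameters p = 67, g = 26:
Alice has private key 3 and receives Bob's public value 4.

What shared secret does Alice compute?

Step 1: s = B^a mod p = 4^3 mod 67.
  4^1 mod 67 = 4
  4^2 mod 67 = (4 * 4) mod 67 = 16
  4^3 mod 67 = (16 * 4) mod 67 = 64
Result: shared secret = 64.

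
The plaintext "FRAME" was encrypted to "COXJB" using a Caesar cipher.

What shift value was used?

Step 1: Compare first letters: F (position 5) -> C (position 2).
Step 2: Shift = (2 - 5) mod 26 = 23.
The shift value is 23.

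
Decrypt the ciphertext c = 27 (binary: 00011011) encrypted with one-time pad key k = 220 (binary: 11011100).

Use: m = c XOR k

Step 1: XOR ciphertext with key:
  Ciphertext: 00011011
  Key:        11011100
  XOR:        11000111
Step 2: Plaintext = 11000111 = 199 in decimal.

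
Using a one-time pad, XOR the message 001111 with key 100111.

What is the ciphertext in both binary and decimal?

Step 1: Write out the XOR operation bit by bit:
  Message: 001111
  Key:     100111
  XOR:     101000
Step 2: Convert to decimal: 101000 = 40.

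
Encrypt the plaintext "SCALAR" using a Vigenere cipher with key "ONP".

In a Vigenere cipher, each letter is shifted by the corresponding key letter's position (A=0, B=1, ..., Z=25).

Step 1: Repeat key to match plaintext length:
  Plaintext: SCALAR
  Key:       ONPONP
Step 2: Encrypt each letter:
  S(18) + O(14) = (18+14) mod 26 = 6 = G
  C(2) + N(13) = (2+13) mod 26 = 15 = P
  A(0) + P(15) = (0+15) mod 26 = 15 = P
  L(11) + O(14) = (11+14) mod 26 = 25 = Z
  A(0) + N(13) = (0+13) mod 26 = 13 = N
  R(17) + P(15) = (17+15) mod 26 = 6 = G
Ciphertext: GPPZNG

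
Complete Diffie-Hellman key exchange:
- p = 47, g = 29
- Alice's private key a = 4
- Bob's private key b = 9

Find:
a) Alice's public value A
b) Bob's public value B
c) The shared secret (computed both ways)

Step 1: A = g^a mod p = 29^4 mod 47 = 25.
Step 2: B = g^b mod p = 29^9 mod 47 = 30.
Step 3: Alice computes s = B^a mod p = 30^4 mod 47 = 2.
Step 4: Bob computes s = A^b mod p = 25^9 mod 47 = 2.
Both sides agree: shared secret = 2.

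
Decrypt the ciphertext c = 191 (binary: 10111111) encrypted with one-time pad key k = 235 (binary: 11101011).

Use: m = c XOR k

Step 1: XOR ciphertext with key:
  Ciphertext: 10111111
  Key:        11101011
  XOR:        01010100
Step 2: Plaintext = 01010100 = 84 in decimal.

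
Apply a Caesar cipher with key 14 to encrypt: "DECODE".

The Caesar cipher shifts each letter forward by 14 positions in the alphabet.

Step 1: For each letter, shift forward by 14 positions (mod 26).
  D (position 3) -> position (3+14) mod 26 = 17 -> R
  E (position 4) -> position (4+14) mod 26 = 18 -> S
  C (position 2) -> position (2+14) mod 26 = 16 -> Q
  O (position 14) -> position (14+14) mod 26 = 2 -> C
  D (position 3) -> position (3+14) mod 26 = 17 -> R
  E (position 4) -> position (4+14) mod 26 = 18 -> S
Result: RSQCRS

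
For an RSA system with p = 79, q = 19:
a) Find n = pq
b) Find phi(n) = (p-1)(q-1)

Step 1: n = p * q = 79 * 19 = 1501.
Step 2: phi(n) = (p-1)(q-1) = 78 * 18 = 1404.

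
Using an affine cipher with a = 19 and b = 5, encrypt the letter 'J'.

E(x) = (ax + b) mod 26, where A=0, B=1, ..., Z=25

Step 1: Convert 'J' to number: x = 9.
Step 2: E(9) = (19 * 9 + 5) mod 26 = 176 mod 26 = 20.
Step 3: Convert 20 back to letter: U.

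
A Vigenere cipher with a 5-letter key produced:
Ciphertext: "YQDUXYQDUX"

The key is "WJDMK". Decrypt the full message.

Step 1: Key 'WJDMK' has length 5. Extended key: WJDMKWJDMK
Step 2: Decrypt each position:
  Y(24) - W(22) = 2 = C
  Q(16) - J(9) = 7 = H
  D(3) - D(3) = 0 = A
  U(20) - M(12) = 8 = I
  X(23) - K(10) = 13 = N
  Y(24) - W(22) = 2 = C
  Q(16) - J(9) = 7 = H
  D(3) - D(3) = 0 = A
  U(20) - M(12) = 8 = I
  X(23) - K(10) = 13 = N
Plaintext: CHAINCHAIN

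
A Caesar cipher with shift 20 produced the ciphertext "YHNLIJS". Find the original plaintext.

Step 1: Reverse the shift by subtracting 20 from each letter position.
  Y (position 24) -> position (24-20) mod 26 = 4 -> E
  H (position 7) -> position (7-20) mod 26 = 13 -> N
  N (position 13) -> position (13-20) mod 26 = 19 -> T
  L (position 11) -> position (11-20) mod 26 = 17 -> R
  I (position 8) -> position (8-20) mod 26 = 14 -> O
  J (position 9) -> position (9-20) mod 26 = 15 -> P
  S (position 18) -> position (18-20) mod 26 = 24 -> Y
Decrypted message: ENTROPY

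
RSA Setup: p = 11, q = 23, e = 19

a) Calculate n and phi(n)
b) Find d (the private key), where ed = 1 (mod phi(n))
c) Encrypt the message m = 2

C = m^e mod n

Step 1: n = 11 * 23 = 253.
Step 2: phi(n) = (11-1)(23-1) = 10 * 22 = 220.
Step 3: Find d = 19^(-1) mod 220 = 139.
  Verify: 19 * 139 = 2641 = 1 (mod 220).
Step 4: C = 2^19 mod 253 = 72.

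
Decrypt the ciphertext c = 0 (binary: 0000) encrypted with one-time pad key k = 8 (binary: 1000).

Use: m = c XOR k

Step 1: XOR ciphertext with key:
  Ciphertext: 0000
  Key:        1000
  XOR:        1000
Step 2: Plaintext = 1000 = 8 in decimal.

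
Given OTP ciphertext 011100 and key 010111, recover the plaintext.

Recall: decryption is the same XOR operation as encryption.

Step 1: XOR ciphertext with key:
  Ciphertext: 011100
  Key:        010111
  XOR:        001011
Step 2: Plaintext = 001011 = 11 in decimal.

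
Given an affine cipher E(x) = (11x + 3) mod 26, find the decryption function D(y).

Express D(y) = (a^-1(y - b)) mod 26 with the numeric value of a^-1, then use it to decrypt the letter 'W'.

Step 1: Find a^-1, the modular inverse of 11 mod 26.
Step 2: We need 11 * a^-1 = 1 (mod 26).
Step 3: 11 * 19 = 209 = 8 * 26 + 1, so a^-1 = 19.
Step 4: D(y) = 19(y - 3) mod 26.
Step 5: Apply to 'W' (y = 22): D(22) = 19 * (22 - 3) mod 26 = 19 * 19 mod 26 = 23 -> 'X'.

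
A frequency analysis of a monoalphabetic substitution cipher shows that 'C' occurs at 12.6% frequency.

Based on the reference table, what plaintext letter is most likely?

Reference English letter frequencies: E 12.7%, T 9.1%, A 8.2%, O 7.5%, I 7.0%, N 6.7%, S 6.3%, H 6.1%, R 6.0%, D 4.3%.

Step 1: The observed frequency is 12.6%.
Step 2: Compare with English frequencies:
  E: 12.7% (difference: 0.1%) <-- closest
  T: 9.1% (difference: 3.5%)
  A: 8.2% (difference: 4.4%)
  O: 7.5% (difference: 5.1%)
  I: 7.0% (difference: 5.6%)
  N: 6.7% (difference: 5.9%)
  S: 6.3% (difference: 6.3%)
  H: 6.1% (difference: 6.5%)
  R: 6.0% (difference: 6.6%)
  D: 4.3% (difference: 8.3%)
Step 3: 'C' most likely represents 'E' (frequency 12.7%).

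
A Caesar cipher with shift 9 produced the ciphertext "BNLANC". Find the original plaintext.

Step 1: Reverse the shift by subtracting 9 from each letter position.
  B (position 1) -> position (1-9) mod 26 = 18 -> S
  N (position 13) -> position (13-9) mod 26 = 4 -> E
  L (position 11) -> position (11-9) mod 26 = 2 -> C
  A (position 0) -> position (0-9) mod 26 = 17 -> R
  N (position 13) -> position (13-9) mod 26 = 4 -> E
  C (position 2) -> position (2-9) mod 26 = 19 -> T
Decrypted message: SECRET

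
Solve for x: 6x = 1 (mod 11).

Step 1: We need x such that 6 * x = 1 (mod 11).
Step 2: Using the extended Euclidean algorithm or trial:
  6 * 2 = 12 = 1 * 11 + 1.
Step 3: Since 12 mod 11 = 1, the inverse is x = 2.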